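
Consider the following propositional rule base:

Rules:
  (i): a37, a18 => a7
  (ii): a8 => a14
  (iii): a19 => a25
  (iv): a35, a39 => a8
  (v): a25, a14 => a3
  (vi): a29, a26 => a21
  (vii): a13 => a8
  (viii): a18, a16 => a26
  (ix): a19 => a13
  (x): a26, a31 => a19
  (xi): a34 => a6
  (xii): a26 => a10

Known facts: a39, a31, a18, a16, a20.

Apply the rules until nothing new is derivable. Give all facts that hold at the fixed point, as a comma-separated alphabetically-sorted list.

Round 1: (viii) [a18, a16 => a26]. Adds a26.
Round 2: (x) [a26, a31 => a19]; (xii) [a26 => a10]. Adds a19, a10.
Round 3: (iii) [a19 => a25]; (ix) [a19 => a13]. Adds a25, a13.
Round 4: (vii) [a13 => a8]. Adds a8.
Round 5: (ii) [a8 => a14]. Adds a14.
Round 6: (v) [a25, a14 => a3]. Adds a3.

a10, a13, a14, a16, a18, a19, a20, a25, a26, a3, a31, a39, a8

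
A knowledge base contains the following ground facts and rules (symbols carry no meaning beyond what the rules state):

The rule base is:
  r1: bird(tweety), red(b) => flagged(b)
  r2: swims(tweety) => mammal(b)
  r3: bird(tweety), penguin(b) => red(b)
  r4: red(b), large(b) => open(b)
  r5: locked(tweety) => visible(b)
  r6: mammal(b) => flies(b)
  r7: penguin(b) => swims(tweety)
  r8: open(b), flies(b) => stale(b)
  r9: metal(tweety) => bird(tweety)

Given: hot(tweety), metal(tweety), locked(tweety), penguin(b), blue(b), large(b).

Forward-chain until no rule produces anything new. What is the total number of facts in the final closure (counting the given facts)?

15

Round 1: r5 [locked(tweety) => visible(b)]; r7 [penguin(b) => swims(tweety)]; r9 [metal(tweety) => bird(tweety)]. Adds visible(b), swims(tweety), bird(tweety).
Round 2: r2 [swims(tweety) => mammal(b)]; r3 [bird(tweety), penguin(b) => red(b)]. Adds mammal(b), red(b).
Round 3: r1 [bird(tweety), red(b) => flagged(b)]; r4 [red(b), large(b) => open(b)]; r6 [mammal(b) => flies(b)]. Adds flagged(b), open(b), flies(b).
Round 4: r8 [open(b), flies(b) => stale(b)]. Adds stale(b).
Closure: {bird(tweety), blue(b), flagged(b), flies(b), hot(tweety), large(b), locked(tweety), mammal(b), metal(tweety), open(b), penguin(b), red(b), stale(b), swims(tweety), visible(b)} — 15 facts.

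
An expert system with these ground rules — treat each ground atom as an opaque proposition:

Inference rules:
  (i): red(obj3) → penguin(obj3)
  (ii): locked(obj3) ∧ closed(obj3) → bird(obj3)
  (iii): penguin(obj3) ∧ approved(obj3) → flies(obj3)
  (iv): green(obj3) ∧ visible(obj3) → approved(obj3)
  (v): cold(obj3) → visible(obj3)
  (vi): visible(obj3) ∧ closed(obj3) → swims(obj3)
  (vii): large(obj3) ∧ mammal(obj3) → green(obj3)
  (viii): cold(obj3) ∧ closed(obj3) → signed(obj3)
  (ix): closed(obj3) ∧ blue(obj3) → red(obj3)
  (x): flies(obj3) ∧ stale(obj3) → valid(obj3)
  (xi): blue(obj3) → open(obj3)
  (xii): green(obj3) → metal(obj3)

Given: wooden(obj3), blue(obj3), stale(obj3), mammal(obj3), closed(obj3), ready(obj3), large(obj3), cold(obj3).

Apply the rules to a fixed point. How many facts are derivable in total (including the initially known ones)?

19

Round 1 fires (v), (vii), (viii), (ix), (xi), giving visible(obj3), green(obj3), signed(obj3), red(obj3), open(obj3).
Round 2 fires (i), (iv), (vi), (xii), giving penguin(obj3), approved(obj3), swims(obj3), metal(obj3).
Round 3 fires (iii), giving flies(obj3).
Round 4 fires (x), giving valid(obj3).
Closure: {approved(obj3), blue(obj3), closed(obj3), cold(obj3), flies(obj3), green(obj3), large(obj3), mammal(obj3), metal(obj3), open(obj3), penguin(obj3), ready(obj3), red(obj3), signed(obj3), stale(obj3), swims(obj3), valid(obj3), visible(obj3), wooden(obj3)} — 19 facts.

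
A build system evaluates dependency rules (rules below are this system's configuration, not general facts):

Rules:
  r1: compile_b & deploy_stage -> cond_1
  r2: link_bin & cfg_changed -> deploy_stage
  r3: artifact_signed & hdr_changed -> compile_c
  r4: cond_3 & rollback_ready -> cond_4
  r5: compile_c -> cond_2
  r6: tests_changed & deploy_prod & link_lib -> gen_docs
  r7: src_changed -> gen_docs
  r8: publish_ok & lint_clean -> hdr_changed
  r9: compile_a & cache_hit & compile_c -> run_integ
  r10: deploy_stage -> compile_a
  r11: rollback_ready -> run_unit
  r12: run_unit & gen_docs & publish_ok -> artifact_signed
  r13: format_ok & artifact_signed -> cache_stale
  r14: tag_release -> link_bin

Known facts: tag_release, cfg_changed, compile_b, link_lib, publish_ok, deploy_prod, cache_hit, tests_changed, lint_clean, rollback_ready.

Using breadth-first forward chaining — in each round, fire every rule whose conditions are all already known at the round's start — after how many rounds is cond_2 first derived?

4

[1] r6 [tests_changed & deploy_prod & link_lib -> gen_docs]; r8 [publish_ok & lint_clean -> hdr_changed]; r11 [rollback_ready -> run_unit]; r14 [tag_release -> link_bin]. ⇒ new: gen_docs, hdr_changed, run_unit, link_bin.
[2] r2 [link_bin & cfg_changed -> deploy_stage]; r12 [run_unit & gen_docs & publish_ok -> artifact_signed]. ⇒ new: deploy_stage, artifact_signed.
[3] r1 [compile_b & deploy_stage -> cond_1]; r3 [artifact_signed & hdr_changed -> compile_c]; r10 [deploy_stage -> compile_a]. ⇒ new: cond_1, compile_c, compile_a.
[4] r5 [compile_c -> cond_2]; r9 [compile_a & cache_hit & compile_c -> run_integ]. ⇒ new: cond_2, run_integ.
cond_2 first appears in round 4.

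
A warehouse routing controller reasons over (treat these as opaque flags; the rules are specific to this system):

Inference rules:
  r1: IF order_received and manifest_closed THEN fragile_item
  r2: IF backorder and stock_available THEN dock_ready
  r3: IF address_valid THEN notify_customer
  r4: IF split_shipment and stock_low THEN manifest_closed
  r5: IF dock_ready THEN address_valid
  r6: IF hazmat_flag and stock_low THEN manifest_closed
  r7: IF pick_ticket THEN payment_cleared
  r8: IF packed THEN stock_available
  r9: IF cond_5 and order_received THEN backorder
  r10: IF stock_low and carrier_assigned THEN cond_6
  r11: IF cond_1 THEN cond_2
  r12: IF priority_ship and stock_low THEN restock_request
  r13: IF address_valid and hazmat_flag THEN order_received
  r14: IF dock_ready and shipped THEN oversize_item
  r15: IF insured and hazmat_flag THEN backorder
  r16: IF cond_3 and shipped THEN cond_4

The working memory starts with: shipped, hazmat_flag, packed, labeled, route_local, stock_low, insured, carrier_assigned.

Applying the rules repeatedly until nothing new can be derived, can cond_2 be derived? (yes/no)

no

Round 1: r6 [IF hazmat_flag and stock_low THEN manifest_closed]; r8 [IF packed THEN stock_available]; r10 [IF stock_low and carrier_assigned THEN cond_6]; r15 [IF insured and hazmat_flag THEN backorder]. Adds manifest_closed, stock_available, cond_6, backorder.
Round 2: r2 [IF backorder and stock_available THEN dock_ready]. Adds dock_ready.
Round 3: r5 [IF dock_ready THEN address_valid]; r14 [IF dock_ready and shipped THEN oversize_item]. Adds address_valid, oversize_item.
Round 4: r3 [IF address_valid THEN notify_customer]; r13 [IF address_valid and hazmat_flag THEN order_received]. Adds notify_customer, order_received.
Round 5: r1 [IF order_received and manifest_closed THEN fragile_item]. Adds fragile_item.
Fixed point reached. cond_2 is concluded only by r11; r11 needs cond_1 (never derived).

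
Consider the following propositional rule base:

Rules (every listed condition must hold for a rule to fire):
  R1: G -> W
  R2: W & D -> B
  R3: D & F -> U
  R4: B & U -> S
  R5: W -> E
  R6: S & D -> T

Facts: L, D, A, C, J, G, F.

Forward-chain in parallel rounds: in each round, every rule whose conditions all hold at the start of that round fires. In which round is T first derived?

Round 1: R1 [G -> W]; R3 [D & F -> U]. Adds W, U.
Round 2: R2 [W & D -> B]; R5 [W -> E]. Adds B, E.
Round 3: R4 [B & U -> S]. Adds S.
Round 4: R6 [S & D -> T]. Adds T.
T first appears in round 4.

4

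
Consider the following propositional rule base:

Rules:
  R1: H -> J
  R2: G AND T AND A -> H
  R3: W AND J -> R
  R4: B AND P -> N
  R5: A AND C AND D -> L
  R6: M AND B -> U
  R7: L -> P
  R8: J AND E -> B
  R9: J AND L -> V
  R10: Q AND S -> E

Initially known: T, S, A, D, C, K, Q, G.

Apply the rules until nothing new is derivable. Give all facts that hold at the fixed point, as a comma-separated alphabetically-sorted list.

Round 1 — R2, R5, R10, derive H, L, E.
Round 2 — R1, R7, derive J, P.
Round 3 — R8, R9, derive B, V.
Round 4 — R4, derive N.

A, B, C, D, E, G, H, J, K, L, N, P, Q, S, T, V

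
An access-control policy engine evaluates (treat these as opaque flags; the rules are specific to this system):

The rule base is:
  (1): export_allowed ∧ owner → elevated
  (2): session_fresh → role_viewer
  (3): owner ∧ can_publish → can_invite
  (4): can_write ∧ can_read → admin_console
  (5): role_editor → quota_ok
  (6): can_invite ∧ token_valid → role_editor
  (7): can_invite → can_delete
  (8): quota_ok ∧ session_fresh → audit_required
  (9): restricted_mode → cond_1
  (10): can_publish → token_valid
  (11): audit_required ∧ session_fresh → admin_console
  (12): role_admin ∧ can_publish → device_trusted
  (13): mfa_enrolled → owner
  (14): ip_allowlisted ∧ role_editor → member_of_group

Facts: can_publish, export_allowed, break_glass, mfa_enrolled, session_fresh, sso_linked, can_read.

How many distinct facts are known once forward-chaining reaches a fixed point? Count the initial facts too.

17

Round 1: (2) [session_fresh → role_viewer]; (10) [can_publish → token_valid]; (13) [mfa_enrolled → owner]. Adds role_viewer, token_valid, owner.
Round 2: (1) [export_allowed ∧ owner → elevated]; (3) [owner ∧ can_publish → can_invite]. Adds elevated, can_invite.
Round 3: (6) [can_invite ∧ token_valid → role_editor]; (7) [can_invite → can_delete]. Adds role_editor, can_delete.
Round 4: (5) [role_editor → quota_ok]. Adds quota_ok.
Round 5: (8) [quota_ok ∧ session_fresh → audit_required]. Adds audit_required.
Round 6: (11) [audit_required ∧ session_fresh → admin_console]. Adds admin_console.
Closure: {admin_console, audit_required, break_glass, can_delete, can_invite, can_publish, can_read, elevated, export_allowed, mfa_enrolled, owner, quota_ok, role_editor, role_viewer, session_fresh, sso_linked, token_valid} — 17 facts.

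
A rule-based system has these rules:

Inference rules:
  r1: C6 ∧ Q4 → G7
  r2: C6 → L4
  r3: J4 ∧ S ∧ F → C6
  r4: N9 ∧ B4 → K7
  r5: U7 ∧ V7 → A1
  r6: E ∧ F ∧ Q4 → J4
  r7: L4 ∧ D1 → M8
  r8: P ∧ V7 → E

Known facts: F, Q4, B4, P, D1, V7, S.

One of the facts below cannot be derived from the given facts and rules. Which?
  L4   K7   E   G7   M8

Round 1 — r8, derive E.
Round 2 — r6, derive J4.
Round 3 — r3, derive C6.
Round 4 — r1, r2, derive G7, L4.
Round 5 — r7, derive M8.
Derived: G7 (round 4), M8 (round 5), L4 (round 4), E (round 1). K7 never appears in any round.

K7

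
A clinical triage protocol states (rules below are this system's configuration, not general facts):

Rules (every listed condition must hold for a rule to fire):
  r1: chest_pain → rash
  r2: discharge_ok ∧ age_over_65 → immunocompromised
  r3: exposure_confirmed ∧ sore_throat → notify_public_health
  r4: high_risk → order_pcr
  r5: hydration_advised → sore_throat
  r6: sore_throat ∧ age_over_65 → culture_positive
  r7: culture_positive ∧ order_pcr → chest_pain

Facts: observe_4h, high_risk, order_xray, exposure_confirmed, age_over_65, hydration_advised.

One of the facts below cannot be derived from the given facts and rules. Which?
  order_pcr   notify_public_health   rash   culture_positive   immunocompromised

immunocompromised

Round 1: r4 [high_risk → order_pcr]; r5 [hydration_advised → sore_throat]. Adds order_pcr, sore_throat.
Round 2: r3 [exposure_confirmed ∧ sore_throat → notify_public_health]; r6 [sore_throat ∧ age_over_65 → culture_positive]. Adds notify_public_health, culture_positive.
Round 3: r7 [culture_positive ∧ order_pcr → chest_pain]. Adds chest_pain.
Round 4: r1 [chest_pain → rash]. Adds rash.
Derived: notify_public_health (round 2), culture_positive (round 2), rash (round 4), order_pcr (round 1). immunocompromised never appears in any round.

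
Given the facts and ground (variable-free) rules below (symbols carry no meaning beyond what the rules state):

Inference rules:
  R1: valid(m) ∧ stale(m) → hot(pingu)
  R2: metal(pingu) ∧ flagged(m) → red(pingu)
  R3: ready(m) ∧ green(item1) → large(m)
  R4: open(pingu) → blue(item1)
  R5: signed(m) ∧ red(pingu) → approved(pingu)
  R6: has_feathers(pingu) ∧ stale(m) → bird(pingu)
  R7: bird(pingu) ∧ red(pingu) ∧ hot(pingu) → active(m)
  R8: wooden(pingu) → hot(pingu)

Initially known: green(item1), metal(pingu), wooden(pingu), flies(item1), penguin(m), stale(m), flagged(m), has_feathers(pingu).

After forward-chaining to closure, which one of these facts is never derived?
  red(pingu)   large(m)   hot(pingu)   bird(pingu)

Round 1 fires R2, R6, R8, giving red(pingu), bird(pingu), hot(pingu).
Round 2 fires R7, giving active(m).
Derived: bird(pingu) (round 1), red(pingu) (round 1), hot(pingu) (round 1). large(m) never appears in any round.

large(m)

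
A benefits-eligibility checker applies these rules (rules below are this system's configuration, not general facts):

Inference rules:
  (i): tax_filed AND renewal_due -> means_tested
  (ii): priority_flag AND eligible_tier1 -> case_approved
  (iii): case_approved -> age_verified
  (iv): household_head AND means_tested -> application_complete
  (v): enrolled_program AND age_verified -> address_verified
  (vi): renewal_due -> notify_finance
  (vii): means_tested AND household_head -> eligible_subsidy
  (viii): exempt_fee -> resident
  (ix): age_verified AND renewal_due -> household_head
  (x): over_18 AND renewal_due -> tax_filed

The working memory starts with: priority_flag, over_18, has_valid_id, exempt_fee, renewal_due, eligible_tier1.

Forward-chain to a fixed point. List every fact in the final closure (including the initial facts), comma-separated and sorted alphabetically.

age_verified, application_complete, case_approved, eligible_subsidy, eligible_tier1, exempt_fee, has_valid_id, household_head, means_tested, notify_finance, over_18, priority_flag, renewal_due, resident, tax_filed

Round 1: (ii) [priority_flag AND eligible_tier1 -> case_approved]; (vi) [renewal_due -> notify_finance]; (viii) [exempt_fee -> resident]; (x) [over_18 AND renewal_due -> tax_filed]. New: case_approved, notify_finance, resident, tax_filed.
Round 2: (i) [tax_filed AND renewal_due -> means_tested]; (iii) [case_approved -> age_verified]. New: means_tested, age_verified.
Round 3: (ix) [age_verified AND renewal_due -> household_head]. New: household_head.
Round 4: (iv) [household_head AND means_tested -> application_complete]; (vii) [means_tested AND household_head -> eligible_subsidy]. New: application_complete, eligible_subsidy.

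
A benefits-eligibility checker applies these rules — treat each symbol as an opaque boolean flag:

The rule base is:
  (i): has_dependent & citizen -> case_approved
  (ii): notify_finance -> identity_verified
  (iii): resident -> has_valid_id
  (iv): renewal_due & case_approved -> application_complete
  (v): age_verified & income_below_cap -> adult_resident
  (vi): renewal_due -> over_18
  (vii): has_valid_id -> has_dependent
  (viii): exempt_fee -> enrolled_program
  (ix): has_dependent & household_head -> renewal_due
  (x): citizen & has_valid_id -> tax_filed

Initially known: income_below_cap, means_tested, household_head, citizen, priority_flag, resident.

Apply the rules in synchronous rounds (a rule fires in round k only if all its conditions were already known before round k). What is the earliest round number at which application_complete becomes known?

4

Round 1: (iii) [resident -> has_valid_id]. Adds has_valid_id.
Round 2: (vii) [has_valid_id -> has_dependent]; (x) [citizen & has_valid_id -> tax_filed]. Adds has_dependent, tax_filed.
Round 3: (i) [has_dependent & citizen -> case_approved]; (ix) [has_dependent & household_head -> renewal_due]. Adds case_approved, renewal_due.
Round 4: (iv) [renewal_due & case_approved -> application_complete]; (vi) [renewal_due -> over_18]. Adds application_complete, over_18.
application_complete first appears in round 4.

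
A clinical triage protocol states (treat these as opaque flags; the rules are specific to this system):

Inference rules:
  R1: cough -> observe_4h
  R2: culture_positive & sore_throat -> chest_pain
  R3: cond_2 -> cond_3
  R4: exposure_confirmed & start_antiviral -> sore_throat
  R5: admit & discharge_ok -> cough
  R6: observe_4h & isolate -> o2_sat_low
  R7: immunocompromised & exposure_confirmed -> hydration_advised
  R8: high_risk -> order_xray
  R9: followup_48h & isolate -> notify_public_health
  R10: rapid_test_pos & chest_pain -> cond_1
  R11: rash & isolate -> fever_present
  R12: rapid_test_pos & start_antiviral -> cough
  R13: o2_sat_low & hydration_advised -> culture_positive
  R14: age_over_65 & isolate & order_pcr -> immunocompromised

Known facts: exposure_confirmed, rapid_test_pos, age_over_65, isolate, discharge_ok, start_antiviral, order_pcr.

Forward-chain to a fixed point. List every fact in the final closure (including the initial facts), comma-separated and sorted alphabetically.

age_over_65, chest_pain, cond_1, cough, culture_positive, discharge_ok, exposure_confirmed, hydration_advised, immunocompromised, isolate, o2_sat_low, observe_4h, order_pcr, rapid_test_pos, sore_throat, start_antiviral

Round 1 — R4, R12, R14, derive sore_throat, cough, immunocompromised.
Round 2 — R1, R7, derive observe_4h, hydration_advised.
Round 3 — R6, derive o2_sat_low.
Round 4 — R13, derive culture_positive.
Round 5 — R2, derive chest_pain.
Round 6 — R10, derive cond_1.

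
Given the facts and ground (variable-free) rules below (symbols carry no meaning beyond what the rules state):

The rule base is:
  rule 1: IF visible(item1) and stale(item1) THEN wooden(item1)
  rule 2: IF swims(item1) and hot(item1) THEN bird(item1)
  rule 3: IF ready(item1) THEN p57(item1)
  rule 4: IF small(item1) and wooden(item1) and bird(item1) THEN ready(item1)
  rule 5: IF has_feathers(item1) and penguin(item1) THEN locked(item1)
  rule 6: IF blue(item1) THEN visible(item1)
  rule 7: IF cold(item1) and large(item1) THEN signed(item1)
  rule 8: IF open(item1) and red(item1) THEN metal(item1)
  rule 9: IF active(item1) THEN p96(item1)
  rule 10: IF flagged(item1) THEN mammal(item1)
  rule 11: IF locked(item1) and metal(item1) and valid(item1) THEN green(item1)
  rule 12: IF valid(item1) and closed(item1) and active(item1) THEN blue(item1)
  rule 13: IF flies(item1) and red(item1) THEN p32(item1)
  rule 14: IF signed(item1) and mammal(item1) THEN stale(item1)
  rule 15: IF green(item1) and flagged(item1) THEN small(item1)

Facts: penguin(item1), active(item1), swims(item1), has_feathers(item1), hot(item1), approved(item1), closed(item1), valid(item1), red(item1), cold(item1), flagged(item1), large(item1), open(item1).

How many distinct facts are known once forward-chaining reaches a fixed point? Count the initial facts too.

27

Round 1: rule 2 [IF swims(item1) and hot(item1) THEN bird(item1)]; rule 5 [IF has_feathers(item1) and penguin(item1) THEN locked(item1)]; rule 7 [IF cold(item1) and large(item1) THEN signed(item1)]; rule 8 [IF open(item1) and red(item1) THEN metal(item1)]; rule 9 [IF active(item1) THEN p96(item1)]; rule 10 [IF flagged(item1) THEN mammal(item1)]; rule 12 [IF valid(item1) and closed(item1) and active(item1) THEN blue(item1)]. New: bird(item1), locked(item1), signed(item1), metal(item1), p96(item1), mammal(item1), blue(item1).
Round 2: rule 6 [IF blue(item1) THEN visible(item1)]; rule 11 [IF locked(item1) and metal(item1) and valid(item1) THEN green(item1)]; rule 14 [IF signed(item1) and mammal(item1) THEN stale(item1)]. New: visible(item1), green(item1), stale(item1).
Round 3: rule 1 [IF visible(item1) and stale(item1) THEN wooden(item1)]; rule 15 [IF green(item1) and flagged(item1) THEN small(item1)]. New: wooden(item1), small(item1).
Round 4: rule 4 [IF small(item1) and wooden(item1) and bird(item1) THEN ready(item1)]. New: ready(item1).
Round 5: rule 3 [IF ready(item1) THEN p57(item1)]. New: p57(item1).
Closure: {active(item1), approved(item1), bird(item1), blue(item1), closed(item1), cold(item1), flagged(item1), green(item1), has_feathers(item1), hot(item1), large(item1), locked(item1), mammal(item1), metal(item1), open(item1), p57(item1), p96(item1), penguin(item1), ready(item1), red(item1), signed(item1), small(item1), stale(item1), swims(item1), valid(item1), visible(item1), wooden(item1)} — 27 facts.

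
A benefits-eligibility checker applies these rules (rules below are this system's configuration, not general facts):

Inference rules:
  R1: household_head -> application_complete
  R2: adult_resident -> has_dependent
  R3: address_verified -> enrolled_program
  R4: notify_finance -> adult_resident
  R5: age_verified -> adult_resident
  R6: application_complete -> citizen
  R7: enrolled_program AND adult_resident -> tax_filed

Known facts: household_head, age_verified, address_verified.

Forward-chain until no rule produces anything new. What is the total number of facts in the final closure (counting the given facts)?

9

Round 1 — R1, R3, R5, derive application_complete, enrolled_program, adult_resident.
Round 2 — R2, R6, R7, derive has_dependent, citizen, tax_filed.
Closure: {address_verified, adult_resident, age_verified, application_complete, citizen, enrolled_program, has_dependent, household_head, tax_filed} — 9 facts.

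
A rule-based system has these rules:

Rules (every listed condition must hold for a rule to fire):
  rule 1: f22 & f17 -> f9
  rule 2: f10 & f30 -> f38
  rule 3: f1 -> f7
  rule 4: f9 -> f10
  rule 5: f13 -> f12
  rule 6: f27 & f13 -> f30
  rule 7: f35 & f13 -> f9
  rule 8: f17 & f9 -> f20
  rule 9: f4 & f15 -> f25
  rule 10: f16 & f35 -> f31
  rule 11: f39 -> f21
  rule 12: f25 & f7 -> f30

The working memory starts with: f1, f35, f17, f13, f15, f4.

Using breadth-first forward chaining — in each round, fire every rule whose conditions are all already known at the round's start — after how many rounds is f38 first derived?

Round 1: rule 3 [f1 -> f7]; rule 5 [f13 -> f12]; rule 7 [f35 & f13 -> f9]; rule 9 [f4 & f15 -> f25]. New: f7, f12, f9, f25.
Round 2: rule 4 [f9 -> f10]; rule 8 [f17 & f9 -> f20]; rule 12 [f25 & f7 -> f30]. New: f10, f20, f30.
Round 3: rule 2 [f10 & f30 -> f38]. New: f38.
f38 first appears in round 3.

3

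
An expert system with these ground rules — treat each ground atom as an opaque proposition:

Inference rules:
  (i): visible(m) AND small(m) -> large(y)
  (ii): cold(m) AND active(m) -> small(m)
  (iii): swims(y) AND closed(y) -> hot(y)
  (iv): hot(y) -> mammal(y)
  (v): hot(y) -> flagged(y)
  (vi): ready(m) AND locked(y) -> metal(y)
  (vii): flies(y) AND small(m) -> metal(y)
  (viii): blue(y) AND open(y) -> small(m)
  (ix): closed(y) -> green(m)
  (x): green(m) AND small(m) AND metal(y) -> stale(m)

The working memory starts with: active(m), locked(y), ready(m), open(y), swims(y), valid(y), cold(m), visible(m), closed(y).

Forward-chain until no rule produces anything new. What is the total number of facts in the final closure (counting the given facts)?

[1] (ii) [cold(m) AND active(m) -> small(m)]; (iii) [swims(y) AND closed(y) -> hot(y)]; (vi) [ready(m) AND locked(y) -> metal(y)]; (ix) [closed(y) -> green(m)]. ⇒ new: small(m), hot(y), metal(y), green(m).
[2] (i) [visible(m) AND small(m) -> large(y)]; (iv) [hot(y) -> mammal(y)]; (v) [hot(y) -> flagged(y)]; (x) [green(m) AND small(m) AND metal(y) -> stale(m)]. ⇒ new: large(y), mammal(y), flagged(y), stale(m).
Closure: {active(m), closed(y), cold(m), flagged(y), green(m), hot(y), large(y), locked(y), mammal(y), metal(y), open(y), ready(m), small(m), stale(m), swims(y), valid(y), visible(m)} — 17 facts.

17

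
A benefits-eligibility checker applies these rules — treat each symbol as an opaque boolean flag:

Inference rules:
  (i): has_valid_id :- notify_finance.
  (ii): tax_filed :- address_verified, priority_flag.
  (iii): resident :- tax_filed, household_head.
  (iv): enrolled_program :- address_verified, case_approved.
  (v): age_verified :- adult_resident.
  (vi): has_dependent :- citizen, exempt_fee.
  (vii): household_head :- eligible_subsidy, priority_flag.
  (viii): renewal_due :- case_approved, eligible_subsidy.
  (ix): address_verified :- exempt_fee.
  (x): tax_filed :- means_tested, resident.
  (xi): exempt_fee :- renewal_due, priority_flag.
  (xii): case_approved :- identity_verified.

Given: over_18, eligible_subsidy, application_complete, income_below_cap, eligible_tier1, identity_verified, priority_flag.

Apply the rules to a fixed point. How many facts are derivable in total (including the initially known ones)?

Round 1: (vii) [household_head :- eligible_subsidy, priority_flag.]; (xii) [case_approved :- identity_verified.]. New: household_head, case_approved.
Round 2: (viii) [renewal_due :- case_approved, eligible_subsidy.]. New: renewal_due.
Round 3: (xi) [exempt_fee :- renewal_due, priority_flag.]. New: exempt_fee.
Round 4: (ix) [address_verified :- exempt_fee.]. New: address_verified.
Round 5: (ii) [tax_filed :- address_verified, priority_flag.]; (iv) [enrolled_program :- address_verified, case_approved.]. New: tax_filed, enrolled_program.
Round 6: (iii) [resident :- tax_filed, household_head.]. New: resident.
Closure: {address_verified, application_complete, case_approved, eligible_subsidy, eligible_tier1, enrolled_program, exempt_fee, household_head, identity_verified, income_below_cap, over_18, priority_flag, renewal_due, resident, tax_filed} — 15 facts.

15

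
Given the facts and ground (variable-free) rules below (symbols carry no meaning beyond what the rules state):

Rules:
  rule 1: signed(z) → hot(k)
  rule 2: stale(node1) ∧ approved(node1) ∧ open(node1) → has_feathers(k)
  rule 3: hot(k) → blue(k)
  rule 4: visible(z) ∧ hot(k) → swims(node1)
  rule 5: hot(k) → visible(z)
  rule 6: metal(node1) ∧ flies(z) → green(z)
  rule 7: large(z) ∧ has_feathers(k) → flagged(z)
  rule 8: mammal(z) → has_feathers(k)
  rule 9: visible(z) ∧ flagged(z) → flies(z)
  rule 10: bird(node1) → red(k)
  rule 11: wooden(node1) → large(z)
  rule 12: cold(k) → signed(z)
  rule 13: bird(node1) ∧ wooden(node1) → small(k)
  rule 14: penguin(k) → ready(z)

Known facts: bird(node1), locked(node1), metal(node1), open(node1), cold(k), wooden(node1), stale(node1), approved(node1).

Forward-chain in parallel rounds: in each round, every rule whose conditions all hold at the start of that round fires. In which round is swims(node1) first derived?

4

Round 1 fires rule 2, rule 10, rule 11, rule 12, rule 13, giving has_feathers(k), red(k), large(z), signed(z), small(k).
Round 2 fires rule 1, rule 7, giving hot(k), flagged(z).
Round 3 fires rule 3, rule 5, giving blue(k), visible(z).
Round 4 fires rule 4, rule 9, giving swims(node1), flies(z).
swims(node1) first appears in round 4.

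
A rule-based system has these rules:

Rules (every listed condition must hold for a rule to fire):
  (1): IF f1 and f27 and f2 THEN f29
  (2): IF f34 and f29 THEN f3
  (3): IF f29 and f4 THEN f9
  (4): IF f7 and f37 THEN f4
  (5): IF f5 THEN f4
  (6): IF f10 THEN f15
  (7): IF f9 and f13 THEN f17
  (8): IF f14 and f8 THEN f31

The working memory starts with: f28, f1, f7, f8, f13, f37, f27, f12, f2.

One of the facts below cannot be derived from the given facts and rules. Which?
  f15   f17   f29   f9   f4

Round 1 fires (1), (4), giving f29, f4.
Round 2 fires (3), giving f9.
Round 3 fires (7), giving f17.
Derived: f9 (round 2), f29 (round 1), f4 (round 1), f17 (round 3). f15 never appears in any round.

f15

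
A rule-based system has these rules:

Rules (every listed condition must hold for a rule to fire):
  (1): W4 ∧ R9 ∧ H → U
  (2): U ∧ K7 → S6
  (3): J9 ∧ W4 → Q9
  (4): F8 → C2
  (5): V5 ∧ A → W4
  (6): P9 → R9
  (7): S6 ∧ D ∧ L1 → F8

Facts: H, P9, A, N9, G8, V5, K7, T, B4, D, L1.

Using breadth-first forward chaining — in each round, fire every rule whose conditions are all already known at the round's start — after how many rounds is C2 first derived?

Round 1: (5) [V5 ∧ A → W4]; (6) [P9 → R9]. Adds W4, R9.
Round 2: (1) [W4 ∧ R9 ∧ H → U]. Adds U.
Round 3: (2) [U ∧ K7 → S6]. Adds S6.
Round 4: (7) [S6 ∧ D ∧ L1 → F8]. Adds F8.
Round 5: (4) [F8 → C2]. Adds C2.
C2 first appears in round 5.

5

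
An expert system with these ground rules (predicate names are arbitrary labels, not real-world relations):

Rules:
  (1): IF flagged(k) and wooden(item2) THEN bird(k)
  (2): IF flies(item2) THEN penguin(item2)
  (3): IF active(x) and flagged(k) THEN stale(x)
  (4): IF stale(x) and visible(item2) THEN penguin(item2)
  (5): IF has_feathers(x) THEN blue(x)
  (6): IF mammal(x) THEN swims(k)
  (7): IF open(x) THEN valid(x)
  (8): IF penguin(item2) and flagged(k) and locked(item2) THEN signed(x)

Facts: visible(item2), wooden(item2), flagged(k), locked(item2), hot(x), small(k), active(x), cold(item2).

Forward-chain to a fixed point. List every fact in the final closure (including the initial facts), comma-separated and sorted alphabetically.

Round 1: (1) [IF flagged(k) and wooden(item2) THEN bird(k)]; (3) [IF active(x) and flagged(k) THEN stale(x)]. New: bird(k), stale(x).
Round 2: (4) [IF stale(x) and visible(item2) THEN penguin(item2)]. New: penguin(item2).
Round 3: (8) [IF penguin(item2) and flagged(k) and locked(item2) THEN signed(x)]. New: signed(x).

active(x), bird(k), cold(item2), flagged(k), hot(x), locked(item2), penguin(item2), signed(x), small(k), stale(x), visible(item2), wooden(item2)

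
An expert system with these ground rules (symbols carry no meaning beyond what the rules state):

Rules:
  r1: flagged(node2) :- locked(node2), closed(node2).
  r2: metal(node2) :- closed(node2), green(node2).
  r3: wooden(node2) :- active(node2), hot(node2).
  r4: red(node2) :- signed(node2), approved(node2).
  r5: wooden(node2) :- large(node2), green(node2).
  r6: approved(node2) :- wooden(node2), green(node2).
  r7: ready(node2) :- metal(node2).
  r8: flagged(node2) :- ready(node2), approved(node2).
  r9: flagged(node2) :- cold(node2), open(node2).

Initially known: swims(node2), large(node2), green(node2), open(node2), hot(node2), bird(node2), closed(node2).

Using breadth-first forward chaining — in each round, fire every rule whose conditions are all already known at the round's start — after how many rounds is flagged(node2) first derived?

3

Round 1: r2 [metal(node2) :- closed(node2), green(node2).]; r5 [wooden(node2) :- large(node2), green(node2).]. Adds metal(node2), wooden(node2).
Round 2: r6 [approved(node2) :- wooden(node2), green(node2).]; r7 [ready(node2) :- metal(node2).]. Adds approved(node2), ready(node2).
Round 3: r8 [flagged(node2) :- ready(node2), approved(node2).]. Adds flagged(node2).
flagged(node2) first appears in round 3.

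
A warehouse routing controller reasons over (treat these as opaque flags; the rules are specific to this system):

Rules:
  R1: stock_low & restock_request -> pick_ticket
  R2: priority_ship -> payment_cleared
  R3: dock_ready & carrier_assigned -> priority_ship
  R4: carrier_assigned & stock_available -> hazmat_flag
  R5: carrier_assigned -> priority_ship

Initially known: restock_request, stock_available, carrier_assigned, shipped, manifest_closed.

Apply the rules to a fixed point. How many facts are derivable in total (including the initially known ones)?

8

Round 1: R4 [carrier_assigned & stock_available -> hazmat_flag]; R5 [carrier_assigned -> priority_ship]. Adds hazmat_flag, priority_ship.
Round 2: R2 [priority_ship -> payment_cleared]. Adds payment_cleared.
Closure: {carrier_assigned, hazmat_flag, manifest_closed, payment_cleared, priority_ship, restock_request, shipped, stock_available} — 8 facts.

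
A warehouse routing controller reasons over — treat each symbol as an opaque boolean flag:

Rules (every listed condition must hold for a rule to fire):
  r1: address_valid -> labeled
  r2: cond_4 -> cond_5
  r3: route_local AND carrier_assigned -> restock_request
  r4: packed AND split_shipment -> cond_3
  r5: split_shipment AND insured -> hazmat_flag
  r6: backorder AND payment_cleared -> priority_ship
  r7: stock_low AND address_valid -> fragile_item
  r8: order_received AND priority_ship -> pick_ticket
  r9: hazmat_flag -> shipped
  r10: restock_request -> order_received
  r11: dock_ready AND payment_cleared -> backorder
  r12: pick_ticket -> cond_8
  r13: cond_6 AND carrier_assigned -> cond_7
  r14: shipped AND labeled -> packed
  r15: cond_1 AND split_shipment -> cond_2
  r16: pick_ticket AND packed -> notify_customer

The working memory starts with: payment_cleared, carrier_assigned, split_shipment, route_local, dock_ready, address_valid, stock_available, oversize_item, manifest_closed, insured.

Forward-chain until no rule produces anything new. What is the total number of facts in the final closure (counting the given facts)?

Round 1: r1 [address_valid -> labeled]; r3 [route_local AND carrier_assigned -> restock_request]; r5 [split_shipment AND insured -> hazmat_flag]; r11 [dock_ready AND payment_cleared -> backorder]. New: labeled, restock_request, hazmat_flag, backorder.
Round 2: r6 [backorder AND payment_cleared -> priority_ship]; r9 [hazmat_flag -> shipped]; r10 [restock_request -> order_received]. New: priority_ship, shipped, order_received.
Round 3: r8 [order_received AND priority_ship -> pick_ticket]; r14 [shipped AND labeled -> packed]. New: pick_ticket, packed.
Round 4: r4 [packed AND split_shipment -> cond_3]; r12 [pick_ticket -> cond_8]; r16 [pick_ticket AND packed -> notify_customer]. New: cond_3, cond_8, notify_customer.
Closure: {address_valid, backorder, carrier_assigned, cond_3, cond_8, dock_ready, hazmat_flag, insured, labeled, manifest_closed, notify_customer, order_received, oversize_item, packed, payment_cleared, pick_ticket, priority_ship, restock_request, route_local, shipped, split_shipment, stock_available} — 22 facts.

22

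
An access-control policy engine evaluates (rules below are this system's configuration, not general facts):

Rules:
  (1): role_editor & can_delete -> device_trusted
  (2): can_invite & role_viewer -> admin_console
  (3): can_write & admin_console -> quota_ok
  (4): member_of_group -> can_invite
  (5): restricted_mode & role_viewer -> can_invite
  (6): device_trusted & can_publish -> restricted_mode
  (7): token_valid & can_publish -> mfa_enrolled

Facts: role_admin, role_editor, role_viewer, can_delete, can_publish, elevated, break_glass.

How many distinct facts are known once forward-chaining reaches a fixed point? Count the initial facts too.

Round 1 — (1), derive device_trusted.
Round 2 — (6), derive restricted_mode.
Round 3 — (5), derive can_invite.
Round 4 — (2), derive admin_console.
Closure: {admin_console, break_glass, can_delete, can_invite, can_publish, device_trusted, elevated, restricted_mode, role_admin, role_editor, role_viewer} — 11 facts.

11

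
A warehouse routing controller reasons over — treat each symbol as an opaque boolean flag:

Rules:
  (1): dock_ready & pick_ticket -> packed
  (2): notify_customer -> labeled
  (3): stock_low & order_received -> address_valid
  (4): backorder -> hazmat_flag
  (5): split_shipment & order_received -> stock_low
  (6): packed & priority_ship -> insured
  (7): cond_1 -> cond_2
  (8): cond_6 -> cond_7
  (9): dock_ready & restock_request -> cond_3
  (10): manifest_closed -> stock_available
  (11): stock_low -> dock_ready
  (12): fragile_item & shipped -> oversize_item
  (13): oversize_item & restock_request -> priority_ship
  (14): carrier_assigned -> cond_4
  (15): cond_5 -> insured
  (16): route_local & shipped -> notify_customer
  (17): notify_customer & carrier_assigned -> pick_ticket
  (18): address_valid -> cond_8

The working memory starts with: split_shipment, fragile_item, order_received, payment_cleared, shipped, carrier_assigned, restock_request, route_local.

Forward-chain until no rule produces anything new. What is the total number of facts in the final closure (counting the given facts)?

21

[1] (5) [split_shipment & order_received -> stock_low]; (12) [fragile_item & shipped -> oversize_item]; (14) [carrier_assigned -> cond_4]; (16) [route_local & shipped -> notify_customer]. ⇒ new: stock_low, oversize_item, cond_4, notify_customer.
[2] (2) [notify_customer -> labeled]; (3) [stock_low & order_received -> address_valid]; (11) [stock_low -> dock_ready]; (13) [oversize_item & restock_request -> priority_ship]; (17) [notify_customer & carrier_assigned -> pick_ticket]. ⇒ new: labeled, address_valid, dock_ready, priority_ship, pick_ticket.
[3] (1) [dock_ready & pick_ticket -> packed]; (9) [dock_ready & restock_request -> cond_3]; (18) [address_valid -> cond_8]. ⇒ new: packed, cond_3, cond_8.
[4] (6) [packed & priority_ship -> insured]. ⇒ new: insured.
Closure: {address_valid, carrier_assigned, cond_3, cond_4, cond_8, dock_ready, fragile_item, insured, labeled, notify_customer, order_received, oversize_item, packed, payment_cleared, pick_ticket, priority_ship, restock_request, route_local, shipped, split_shipment, stock_low} — 21 facts.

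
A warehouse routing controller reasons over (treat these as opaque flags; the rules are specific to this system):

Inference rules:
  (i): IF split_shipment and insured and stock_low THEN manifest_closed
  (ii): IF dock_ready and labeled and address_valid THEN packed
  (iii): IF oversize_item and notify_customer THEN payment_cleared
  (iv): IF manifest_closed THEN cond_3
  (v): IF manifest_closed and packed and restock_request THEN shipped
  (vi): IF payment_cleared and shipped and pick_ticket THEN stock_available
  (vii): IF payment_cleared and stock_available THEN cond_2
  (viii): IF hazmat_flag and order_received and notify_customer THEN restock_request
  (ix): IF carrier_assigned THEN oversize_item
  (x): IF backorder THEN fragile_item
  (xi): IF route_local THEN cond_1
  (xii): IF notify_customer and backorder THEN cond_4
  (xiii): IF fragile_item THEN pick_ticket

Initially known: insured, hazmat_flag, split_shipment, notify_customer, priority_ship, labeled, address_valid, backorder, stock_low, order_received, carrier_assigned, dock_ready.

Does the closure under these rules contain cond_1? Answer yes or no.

Round 1: (i) [IF split_shipment and insured and stock_low THEN manifest_closed]; (ii) [IF dock_ready and labeled and address_valid THEN packed]; (viii) [IF hazmat_flag and order_received and notify_customer THEN restock_request]; (ix) [IF carrier_assigned THEN oversize_item]; (x) [IF backorder THEN fragile_item]; (xii) [IF notify_customer and backorder THEN cond_4]. New: manifest_closed, packed, restock_request, oversize_item, fragile_item, cond_4.
Round 2: (iii) [IF oversize_item and notify_customer THEN payment_cleared]; (iv) [IF manifest_closed THEN cond_3]; (v) [IF manifest_closed and packed and restock_request THEN shipped]; (xiii) [IF fragile_item THEN pick_ticket]. New: payment_cleared, cond_3, shipped, pick_ticket.
Round 3: (vi) [IF payment_cleared and shipped and pick_ticket THEN stock_available]. New: stock_available.
Round 4: (vii) [IF payment_cleared and stock_available THEN cond_2]. New: cond_2.
Fixed point reached. cond_1 is concluded only by (xi); (xi) needs route_local (never derived).

no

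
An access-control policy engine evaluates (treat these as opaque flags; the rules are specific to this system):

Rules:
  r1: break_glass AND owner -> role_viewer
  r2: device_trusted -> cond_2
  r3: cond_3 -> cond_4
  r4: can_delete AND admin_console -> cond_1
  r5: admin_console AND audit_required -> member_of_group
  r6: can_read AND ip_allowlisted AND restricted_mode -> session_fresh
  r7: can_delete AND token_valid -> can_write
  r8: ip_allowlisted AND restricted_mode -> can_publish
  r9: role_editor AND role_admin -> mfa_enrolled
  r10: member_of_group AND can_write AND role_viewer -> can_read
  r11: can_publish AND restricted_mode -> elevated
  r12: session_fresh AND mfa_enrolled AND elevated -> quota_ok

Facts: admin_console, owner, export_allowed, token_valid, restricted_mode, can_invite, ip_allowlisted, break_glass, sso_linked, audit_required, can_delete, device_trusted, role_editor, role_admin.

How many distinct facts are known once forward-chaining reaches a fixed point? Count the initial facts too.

Round 1: r1 [break_glass AND owner -> role_viewer]; r2 [device_trusted -> cond_2]; r4 [can_delete AND admin_console -> cond_1]; r5 [admin_console AND audit_required -> member_of_group]; r7 [can_delete AND token_valid -> can_write]; r8 [ip_allowlisted AND restricted_mode -> can_publish]; r9 [role_editor AND role_admin -> mfa_enrolled]. New: role_viewer, cond_2, cond_1, member_of_group, can_write, can_publish, mfa_enrolled.
Round 2: r10 [member_of_group AND can_write AND role_viewer -> can_read]; r11 [can_publish AND restricted_mode -> elevated]. New: can_read, elevated.
Round 3: r6 [can_read AND ip_allowlisted AND restricted_mode -> session_fresh]. New: session_fresh.
Round 4: r12 [session_fresh AND mfa_enrolled AND elevated -> quota_ok]. New: quota_ok.
Closure: {admin_console, audit_required, break_glass, can_delete, can_invite, can_publish, can_read, can_write, cond_1, cond_2, device_trusted, elevated, export_allowed, ip_allowlisted, member_of_group, mfa_enrolled, owner, quota_ok, restricted_mode, role_admin, role_editor, role_viewer, session_fresh, sso_linked, token_valid} — 25 facts.

25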